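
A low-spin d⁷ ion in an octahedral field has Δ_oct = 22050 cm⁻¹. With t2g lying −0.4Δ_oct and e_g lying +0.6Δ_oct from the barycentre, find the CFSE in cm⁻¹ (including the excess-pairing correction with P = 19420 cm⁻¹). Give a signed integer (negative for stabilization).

-20270

The d⁷ electrons fill as t2g^6 e_g^1.
CFSE(orbital) = 6×(-0.4Δ_oct) + 1×(0.6Δ_oct) = -1.8Δ_oct; with Δ_oct = 22050 cm⁻¹ that is -39690 cm⁻¹.
Relative to high-spin t2g^5 e_g^2 (2 paired), the low-spin configuration has 1 additional pair, contributing +1 × 19420 = +19420 cm⁻¹.
Overall CFSE = -39690 + 19420 = -20270 cm⁻¹.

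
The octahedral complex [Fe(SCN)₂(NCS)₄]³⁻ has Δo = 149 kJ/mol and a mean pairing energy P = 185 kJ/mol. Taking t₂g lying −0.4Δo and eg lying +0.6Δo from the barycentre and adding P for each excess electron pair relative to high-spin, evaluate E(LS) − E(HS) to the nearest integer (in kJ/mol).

Ligand charges: 2×(-1) from SCN⁻ and 4×(-1) from NCS⁻ sum to -6; with overall charge -3, Fe is +3.
Group 8 minus oxidation state +3 gives a d⁵ configuration for Fe³⁺.
In the high-spin limit (t₂g³ eg²) the orbital term is 0.0Δo = 0 kJ/mol, with no excess pairing.
Low-spin t₂g⁵ eg⁰ gives -2.0Δo = -298 kJ/mol, but forming 2 extra pairs costs 2P = 370 kJ/mol, so E(LS) = -298 + 370 = 72 kJ/mol.
The difference is 72 − (0) = 72 kJ/mol, so high-spin lies lower.

72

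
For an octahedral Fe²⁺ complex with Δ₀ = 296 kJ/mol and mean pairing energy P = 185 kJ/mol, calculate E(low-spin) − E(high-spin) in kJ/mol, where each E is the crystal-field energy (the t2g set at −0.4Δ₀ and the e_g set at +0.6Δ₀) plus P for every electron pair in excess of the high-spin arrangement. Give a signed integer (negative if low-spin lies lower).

Fe is in group 8, so Fe²⁺ is d⁶ (8 − 2 = 6).
High-spin: t2g^4 e_g^2, CFSE = -0.4Δ₀ = -118 kJ/mol.
Low-spin t2g^6 e_g^0 gives -2.4Δ₀ = -710 kJ/mol, but forming 2 extra pairs costs 2P = 370 kJ/mol, so E(LS) = -710 + 370 = -340 kJ/mol.
Thus E(LS) − E(HS) = -222 kJ/mol.

-222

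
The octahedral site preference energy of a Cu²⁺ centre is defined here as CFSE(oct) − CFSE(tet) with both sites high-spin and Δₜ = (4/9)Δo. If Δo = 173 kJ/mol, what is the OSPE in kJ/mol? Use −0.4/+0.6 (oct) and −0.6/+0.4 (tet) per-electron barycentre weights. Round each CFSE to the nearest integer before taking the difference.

-73

Group 11 minus oxidation state +2 gives a d⁹ configuration for Cu²⁺.
In an octahedral site d⁹ (HS) is t₂g⁶ eg³, giving CFSE(oct) = -0.6Δo = -104 kJ/mol.
In a tetrahedral site the filling is e⁴ t₂⁵: CFSE(tet) = -0.4Δₜ = -0.4 × (4/9)(173) = -31 kJ/mol.
Subtracting, OSPE = -104 − (-31) = -73 kJ/mol.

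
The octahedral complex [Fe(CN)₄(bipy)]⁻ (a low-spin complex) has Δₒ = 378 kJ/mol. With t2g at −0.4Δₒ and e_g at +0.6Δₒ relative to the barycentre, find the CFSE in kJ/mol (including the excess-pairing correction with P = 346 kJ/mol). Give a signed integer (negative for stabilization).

Ligand charges: 4×(-1) from CN⁻ and 1×(+0) from bipy sum to -4; with overall charge -1, Fe is +3.
Fe³⁺: group 8, so d-count = 8 − 3 = 5.
Configuration: t2g^5 e_g^0.
The orbital stabilization is -2.0Δₒ = -2.0 × 378 = -756 kJ/mol.
High-spin d⁵ would be t2g^3 e_g^2 with 0 pairs; low-spin has 2, so 2 excess pairs cost +2P = +692 kJ/mol.
Combining: -756 + 692 = -64 kJ/mol.

-64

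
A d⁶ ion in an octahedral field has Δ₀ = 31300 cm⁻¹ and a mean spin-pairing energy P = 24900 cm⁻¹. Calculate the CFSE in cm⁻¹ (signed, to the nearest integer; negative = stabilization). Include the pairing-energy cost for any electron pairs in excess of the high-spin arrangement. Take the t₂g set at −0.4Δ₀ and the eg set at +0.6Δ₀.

-25320

Δ₀ > P, so pairing is preferred: the ground state is low-spin.
Filling d⁶ accordingly: t₂g⁶ eg⁰.
Orbital CFSE = -2.4Δ₀ = -2.4 × 31300 = -75120 cm⁻¹.
Excess pairs vs high-spin: 3 − 1 = 2; pairing cost = +49800 cm⁻¹.
Net CFSE = -75120 + 49800 = -25320 cm⁻¹.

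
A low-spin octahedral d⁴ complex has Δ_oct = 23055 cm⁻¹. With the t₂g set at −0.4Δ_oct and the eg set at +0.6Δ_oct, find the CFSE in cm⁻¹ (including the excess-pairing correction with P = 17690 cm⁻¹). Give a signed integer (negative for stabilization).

Configuration: t₂g⁴ eg⁰.
Orbital CFSE = 4(-0.4) + 0(0.6) = -1.6Δ_oct = -1.6 × 23055 = -36888 cm⁻¹.
High-spin d⁴ would be t₂g³ eg¹ with 0 pairs; low-spin has 1, so 1 excess pair costs +1P = +17690 cm⁻¹.
Overall CFSE = -36888 + 17690 = -19198 cm⁻¹.

-19198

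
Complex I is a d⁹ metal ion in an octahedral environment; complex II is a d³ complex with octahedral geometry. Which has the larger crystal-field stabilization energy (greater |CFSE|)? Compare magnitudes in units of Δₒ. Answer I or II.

I: t₂g⁶ eg³, CFSE = -0.6Δₒ.
II: t₂g³ eg⁰, CFSE = -1.2Δₒ.
So II has the larger |CFSE|.

II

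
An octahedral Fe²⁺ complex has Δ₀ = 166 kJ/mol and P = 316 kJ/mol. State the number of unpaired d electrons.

4

Fe²⁺: group 8, so d-count = 8 − 2 = 6.
Here Δ₀ < P (166 < 316), so the high-spin state is favoured.
That gives t2g^4 e_g^2.
Unpaired electrons: 4.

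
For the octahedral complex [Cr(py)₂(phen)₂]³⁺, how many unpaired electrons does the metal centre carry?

3

Ligand charges: 2×(+0) from py and 2×(+0) from phen sum to +0; with overall charge +3, Cr is +3.
Cr is in group 6, so Cr³⁺ is d³ (6 − 3 = 3).
Configuration: t₂g³ eg⁰, giving 3 unpaired electrons.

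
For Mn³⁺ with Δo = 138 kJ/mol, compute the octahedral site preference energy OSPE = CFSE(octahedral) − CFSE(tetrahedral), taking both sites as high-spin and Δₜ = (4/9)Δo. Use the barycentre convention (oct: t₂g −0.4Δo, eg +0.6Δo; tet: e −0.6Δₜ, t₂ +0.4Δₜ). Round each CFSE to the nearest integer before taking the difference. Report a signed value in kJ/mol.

Mn is in group 7, so Mn³⁺ is d⁴ (7 − 3 = 4).
In an octahedral site d⁴ (HS) is t2g^3 e_g^1, giving CFSE(oct) = -0.6Δo = -83 kJ/mol.
Tetrahedral e^2 t2^2 gives -0.4Δₜ = -0.4 × (4/9) × 138 = -25 kJ/mol.
OSPE = -83 − (-25) = -58 kJ/mol.

-58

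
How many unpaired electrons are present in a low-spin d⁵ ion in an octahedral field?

Configuration: t₂g⁵ eg⁰, giving 1 unpaired electron.

1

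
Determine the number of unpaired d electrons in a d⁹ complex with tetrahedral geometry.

Tetrahedral splitting is small, so the complex is high-spin.
Configuration: e^4 t2^5, giving 1 unpaired electron.

1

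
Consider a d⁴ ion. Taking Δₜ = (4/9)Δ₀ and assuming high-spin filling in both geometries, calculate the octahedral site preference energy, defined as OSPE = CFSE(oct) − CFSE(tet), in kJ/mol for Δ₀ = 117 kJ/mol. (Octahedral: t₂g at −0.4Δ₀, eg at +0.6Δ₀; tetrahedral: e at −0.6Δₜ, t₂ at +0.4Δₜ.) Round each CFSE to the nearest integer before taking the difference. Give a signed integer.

Octahedral (high-spin): t2g^3 e_g^1, CFSE = 3(−0.4) + 1(+0.6) = -0.6Δ₀ = -0.6 × 117 = -70 kJ/mol.
Tetrahedral e^2 t2^2 gives -0.4Δₜ = -0.4 × (4/9) × 117 = -21 kJ/mol.
OSPE = -70 − (-21) = -49 kJ/mol.

-49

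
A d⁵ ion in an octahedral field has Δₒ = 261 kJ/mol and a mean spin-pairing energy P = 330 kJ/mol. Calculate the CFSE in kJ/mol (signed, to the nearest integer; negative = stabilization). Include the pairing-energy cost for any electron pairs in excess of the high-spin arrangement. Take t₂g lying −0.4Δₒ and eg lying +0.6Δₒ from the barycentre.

Δₒ < P, so pairing is avoided: the ground state is high-spin.
That gives t₂g³ eg².
Orbital CFSE = 0.0Δₒ = 0.0 × 261 = 0 kJ/mol.
High-spin has no excess pairs, so no pairing correction applies.

0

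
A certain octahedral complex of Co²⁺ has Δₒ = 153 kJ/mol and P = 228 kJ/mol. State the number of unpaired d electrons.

3

Co²⁺: group 9, so d-count = 9 − 2 = 7.
Δₒ < P, so pairing is avoided: the ground state is high-spin.
That gives t2g^5 e_g^2.
Unpaired electrons: 3.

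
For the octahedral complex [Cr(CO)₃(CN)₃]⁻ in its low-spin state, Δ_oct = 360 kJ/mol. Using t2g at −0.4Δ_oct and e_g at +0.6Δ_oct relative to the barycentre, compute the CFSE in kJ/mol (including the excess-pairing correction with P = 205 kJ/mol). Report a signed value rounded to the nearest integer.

-371

Ligand charges: 3×(+0) from CO and 3×(-1) from CN⁻ sum to -3; with overall charge -1, Cr is +2.
Cr²⁺: group 6, so d-count = 6 − 2 = 4.
Configuration: t2g^4 e_g^0.
CFSE(orbital) = 4×(-0.4Δ_oct) + 0×(0.6Δ_oct) = -1.6Δ_oct; with Δ_oct = 360 kJ/mol that is -576 kJ/mol.
Pairing penalty: 1 pair vs 0 in the high-spin reference → 1 extra × P = 205 kJ/mol.
Combining: -576 + 205 = -371 kJ/mol.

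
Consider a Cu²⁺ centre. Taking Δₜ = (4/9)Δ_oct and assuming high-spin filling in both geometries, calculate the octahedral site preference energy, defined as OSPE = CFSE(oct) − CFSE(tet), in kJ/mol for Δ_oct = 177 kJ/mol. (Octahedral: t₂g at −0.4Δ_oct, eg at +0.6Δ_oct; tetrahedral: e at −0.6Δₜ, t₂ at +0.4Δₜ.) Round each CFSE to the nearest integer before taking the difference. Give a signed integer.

Cu is in group 11, so Cu²⁺ is d⁹ (11 − 2 = 9).
Octahedral (high-spin): t₂g⁶ eg³, CFSE = 6(−0.4) + 3(+0.6) = -0.6Δ_oct = -0.6 × 177 = -106 kJ/mol.
Tetrahedral: e⁴ t₂⁵, CFSE = 4(−0.6) + 5(+0.4) = -0.4Δₜ = -0.4 × (4/9) × 177 = -31 kJ/mol.
Subtracting, OSPE = -106 − (-31) = -75 kJ/mol.

-75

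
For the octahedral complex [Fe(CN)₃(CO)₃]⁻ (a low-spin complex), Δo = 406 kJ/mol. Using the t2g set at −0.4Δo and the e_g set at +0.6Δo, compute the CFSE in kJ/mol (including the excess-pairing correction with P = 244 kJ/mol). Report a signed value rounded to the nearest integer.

-486

Ligand charges: 3×(-1) from CN⁻ and 3×(+0) from CO sum to -3; with overall charge -1, Fe is +2.
Fe is in group 8, so Fe²⁺ is d⁶ (8 − 2 = 6).
Electron filling gives t2g^6 e_g^0.
The orbital stabilization is -2.4Δo = -2.4 × 406 = -974 kJ/mol.
High-spin d⁶ would be t2g^4 e_g^2 with 1 pair; low-spin has 3, so 2 excess pairs cost +2P = +488 kJ/mol.
Overall CFSE = -974 + 488 = -486 kJ/mol.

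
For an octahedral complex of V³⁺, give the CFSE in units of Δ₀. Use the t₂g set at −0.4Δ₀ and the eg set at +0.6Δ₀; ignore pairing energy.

V is in group 5, so V³⁺ is d² (5 − 3 = 2).
For octahedral d² the high- and low-spin configurations coincide.
Configuration: t₂g² eg⁰.
CFSE = 2(-0.4Δ₀) + 0(0.6Δ₀) = -0.8Δ₀ + 0.0Δ₀ = -0.8Δ₀.

-0.8 Δ₀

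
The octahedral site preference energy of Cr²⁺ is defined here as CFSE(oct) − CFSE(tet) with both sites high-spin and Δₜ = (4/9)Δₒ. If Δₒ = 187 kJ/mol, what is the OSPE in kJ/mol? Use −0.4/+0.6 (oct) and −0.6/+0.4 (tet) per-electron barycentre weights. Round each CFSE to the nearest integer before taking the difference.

Cr sits in group 6; removing 2 electrons leaves Cr²⁺ with 6 − 2 = 4 d electrons.
Octahedral high-spin t2g^3 e_g^1: CFSE = -0.6 × 187 = -112 kJ/mol.
In a tetrahedral site the filling is e^2 t2^2: CFSE(tet) = -0.4Δₜ = -0.4 × (4/9)(187) = -33 kJ/mol.
OSPE = -112 − (-33) = -79 kJ/mol.

-79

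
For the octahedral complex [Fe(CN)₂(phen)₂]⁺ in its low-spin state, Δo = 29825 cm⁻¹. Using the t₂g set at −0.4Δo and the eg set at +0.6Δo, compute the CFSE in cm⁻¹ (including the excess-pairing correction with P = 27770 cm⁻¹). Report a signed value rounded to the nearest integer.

-4110

Ligand charges: 2×(-1) from CN⁻ and 2×(+0) from phen sum to -2; with overall charge +1, Fe is +3.
Fe is in group 8, so Fe³⁺ is d⁵ (8 − 3 = 5).
Electron filling gives t₂g⁵ eg⁰.
CFSE(orbital) = 5×(-0.4Δo) + 0×(0.6Δo) = -2.0Δo; with Δo = 29825 cm⁻¹ that is -59650 cm⁻¹.
Pairing penalty: 2 pairs vs 0 in the high-spin reference → 2 extra × P = 55540 cm⁻¹.
Overall CFSE = -59650 + 55540 = -4110 cm⁻¹.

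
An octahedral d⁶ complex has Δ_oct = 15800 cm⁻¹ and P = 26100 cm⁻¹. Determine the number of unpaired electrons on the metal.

4

With Δ_oct < P the complex is high-spin.
That gives t₂g⁴ eg².
Unpaired electrons: 4.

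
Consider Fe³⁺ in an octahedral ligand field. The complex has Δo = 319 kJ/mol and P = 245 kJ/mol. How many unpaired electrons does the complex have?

1

Group 8 minus oxidation state +3 gives a d⁵ configuration for Fe³⁺.
Here Δo > P (319 > 245), so the low-spin state is favoured.
That gives t2g^5 e_g^0.
Unpaired electrons: 1.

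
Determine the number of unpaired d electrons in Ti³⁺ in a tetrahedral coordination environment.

1

Group 4 minus oxidation state +3 gives a d¹ configuration for Ti³⁺.
Tetrahedral fields are weak (Δₜ ≈ 4/9 Δₒ), so electrons fill high-spin.
Configuration: e^1 t2^0, giving 1 unpaired electron.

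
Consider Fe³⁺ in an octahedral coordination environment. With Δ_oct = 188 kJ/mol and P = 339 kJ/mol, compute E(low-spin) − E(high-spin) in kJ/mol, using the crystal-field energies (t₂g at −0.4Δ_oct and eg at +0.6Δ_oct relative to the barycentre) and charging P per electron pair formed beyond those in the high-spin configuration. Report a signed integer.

Fe³⁺: group 8, so d-count = 8 − 3 = 5.
In the high-spin limit (t₂g³ eg²) the orbital term is 0.0Δ_oct = 0 kJ/mol, with no excess pairing.
For low-spin the configuration is t₂g⁵ eg⁰: orbital energy -2.0 × 188 = -376 kJ/mol, and 2 additional pairs relative to high-spin add 678 kJ/mol, giving 302 kJ/mol.
Thus E(LS) − E(HS) = 302 kJ/mol.

302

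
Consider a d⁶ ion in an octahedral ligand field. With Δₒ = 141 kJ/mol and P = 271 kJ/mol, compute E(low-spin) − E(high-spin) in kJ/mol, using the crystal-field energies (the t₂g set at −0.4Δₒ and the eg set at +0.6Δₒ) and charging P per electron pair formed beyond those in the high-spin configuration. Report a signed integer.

260

High-spin d⁶ fills as t₂g⁴ eg² with CFSE 4(−0.4) + 2(+0.6) = -0.4Δₒ = -56 kJ/mol.
For low-spin the configuration is t₂g⁶ eg⁰: orbital energy -2.4 × 141 = -338 kJ/mol, and 2 additional pairs relative to high-spin add 542 kJ/mol, giving 204 kJ/mol.
Thus E(LS) − E(HS) = 260 kJ/mol.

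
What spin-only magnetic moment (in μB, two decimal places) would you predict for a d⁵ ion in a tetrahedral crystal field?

Tetrahedral fields are weak (Δₜ ≈ 4/9 Δₒ), so electrons fill high-spin.
Configuration: e² t₂³ → 5 unpaired electrons.
μ(spin-only) = √[5(5+2)] = √35 ≈ 5.92 μB.

5.92 μB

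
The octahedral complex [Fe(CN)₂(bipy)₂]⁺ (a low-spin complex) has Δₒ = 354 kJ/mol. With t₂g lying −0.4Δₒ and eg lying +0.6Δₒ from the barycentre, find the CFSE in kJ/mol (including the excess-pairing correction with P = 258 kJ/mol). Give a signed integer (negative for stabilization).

Ligand charges: 2×(-1) from CN⁻ and 2×(+0) from bipy sum to -2; with overall charge +1, Fe is +3.
Group 8 minus oxidation state +3 gives a d⁵ configuration for Fe³⁺.
The d⁵ electrons fill as t₂g⁵ eg⁰.
CFSE(orbital) = 5×(-0.4Δₒ) + 0×(0.6Δₒ) = -2.0Δₒ; with Δₒ = 354 kJ/mol that is -708 kJ/mol.
High-spin d⁵ would be t₂g³ eg² with 0 pairs; low-spin has 2, so 2 excess pairs cost +2P = +516 kJ/mol.
Overall CFSE = -708 + 516 = -192 kJ/mol.

-192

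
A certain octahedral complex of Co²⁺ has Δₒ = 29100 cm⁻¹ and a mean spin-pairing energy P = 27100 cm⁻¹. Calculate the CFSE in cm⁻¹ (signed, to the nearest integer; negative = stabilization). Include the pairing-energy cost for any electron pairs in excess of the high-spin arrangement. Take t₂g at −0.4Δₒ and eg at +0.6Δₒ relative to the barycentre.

Co sits in group 9; removing 2 electrons leaves Co²⁺ with 9 − 2 = 7 d electrons.
Here Δₒ > P (29100 > 27100), so the low-spin state is favoured.
Configuration: t₂g⁶ eg¹.
Orbital CFSE = -1.8Δₒ = -1.8 × 29100 = -52380 cm⁻¹.
Excess pairs vs high-spin: 3 − 2 = 1; pairing cost = +27100 cm⁻¹.
Net CFSE = -52380 + 27100 = -25280 cm⁻¹.

-25280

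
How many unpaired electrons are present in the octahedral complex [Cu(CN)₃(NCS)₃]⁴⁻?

1

Ligand charges: 3×(-1) from CN⁻ and 3×(-1) from NCS⁻ sum to -6; with overall charge -4, Cu is +2.
Cu sits in group 11; removing 2 electrons leaves Cu²⁺ with 11 − 2 = 9 d electrons.
Configuration: t2g^6 e_g^3, giving 1 unpaired electron.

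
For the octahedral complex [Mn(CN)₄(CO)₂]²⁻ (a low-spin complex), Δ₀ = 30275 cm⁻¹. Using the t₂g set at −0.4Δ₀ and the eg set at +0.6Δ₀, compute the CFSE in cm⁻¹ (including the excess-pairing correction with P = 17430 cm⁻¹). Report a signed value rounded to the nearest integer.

-25690

Ligand charges: 4×(-1) from CN⁻ and 2×(+0) from CO sum to -4; with overall charge -2, Mn is +2.
Mn sits in group 7; removing 2 electrons leaves Mn²⁺ with 7 − 2 = 5 d electrons.
Configuration: t₂g⁵ eg⁰.
Orbital CFSE = 5(-0.4) + 0(0.6) = -2.0Δ₀ = -2.0 × 30275 = -60550 cm⁻¹.
High-spin d⁵ would be t₂g³ eg² with 0 pairs; low-spin has 2, so 2 excess pairs cost +2P = +34860 cm⁻¹.
Combining: -60550 + 34860 = -25690 cm⁻¹.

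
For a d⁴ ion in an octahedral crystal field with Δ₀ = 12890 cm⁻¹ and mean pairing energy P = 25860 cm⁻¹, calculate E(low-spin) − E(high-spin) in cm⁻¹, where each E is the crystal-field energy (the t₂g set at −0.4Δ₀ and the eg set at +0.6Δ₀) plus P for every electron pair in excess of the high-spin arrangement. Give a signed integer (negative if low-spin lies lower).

12970

High-spin: t₂g³ eg¹, CFSE = -0.6Δ₀ = -7734 cm⁻¹.
For low-spin the configuration is t₂g⁴ eg⁰: orbital energy -1.6 × 12890 = -20624 cm⁻¹, and 1 additional pair relative to high-spin adds 25860 cm⁻¹, giving 5236 cm⁻¹.
The difference is 5236 − (-7734) = 12970 cm⁻¹, so high-spin lies lower.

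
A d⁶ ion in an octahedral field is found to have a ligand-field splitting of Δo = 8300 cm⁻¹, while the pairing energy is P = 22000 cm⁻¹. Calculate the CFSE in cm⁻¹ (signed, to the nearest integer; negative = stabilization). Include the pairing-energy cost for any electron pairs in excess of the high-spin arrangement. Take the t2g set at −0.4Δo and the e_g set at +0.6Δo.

-3320

Since Δo = 8300 cm⁻¹ < P = 22000 cm⁻¹, the complex adopts the high-spin configuration.
That gives t2g^4 e_g^2.
Orbital CFSE = -0.4Δo = -0.4 × 8300 = -3320 cm⁻¹.
High-spin has no excess pairs, so no pairing correction applies.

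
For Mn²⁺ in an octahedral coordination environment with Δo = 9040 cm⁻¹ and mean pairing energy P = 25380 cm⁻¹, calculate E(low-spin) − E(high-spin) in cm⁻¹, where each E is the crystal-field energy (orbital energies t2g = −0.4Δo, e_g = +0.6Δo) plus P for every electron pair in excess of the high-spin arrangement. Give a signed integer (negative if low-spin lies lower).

32680

Mn is in group 7, so Mn²⁺ is d⁵ (7 − 2 = 5).
High-spin d⁵ fills as t2g^3 e_g^2 with CFSE 3(−0.4) + 2(+0.6) = 0.0Δo = 0 cm⁻¹.
Low-spin: t2g^5 e_g^0, orbital CFSE = -2.0Δo = -18080 cm⁻¹; plus 2 excess pairs × P = +50760 cm⁻¹; total 32680 cm⁻¹.
E(LS) − E(HS) = 32680 − (0) = 32680 cm⁻¹.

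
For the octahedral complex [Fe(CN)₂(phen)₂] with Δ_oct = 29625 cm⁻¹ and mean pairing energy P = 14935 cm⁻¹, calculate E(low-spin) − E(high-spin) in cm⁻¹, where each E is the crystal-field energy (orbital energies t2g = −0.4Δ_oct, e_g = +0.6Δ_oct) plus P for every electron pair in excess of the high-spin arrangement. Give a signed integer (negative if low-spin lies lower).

Ligand charges: 2×(-1) from CN⁻ and 2×(+0) from phen sum to -2; with overall charge +0, Fe is +2.
Fe is in group 8, so Fe²⁺ is d⁶ (8 − 2 = 6).
High-spin: t2g^4 e_g^2, CFSE = -0.4Δ_oct = -11850 cm⁻¹.
Low-spin t2g^6 e_g^0 gives -2.4Δ_oct = -71100 cm⁻¹, but forming 2 extra pairs costs 2P = 29870 cm⁻¹, so E(LS) = -71100 + 29870 = -41230 cm⁻¹.
The difference is -41230 − (-11850) = -29380 cm⁻¹, so low-spin lies lower.

-29380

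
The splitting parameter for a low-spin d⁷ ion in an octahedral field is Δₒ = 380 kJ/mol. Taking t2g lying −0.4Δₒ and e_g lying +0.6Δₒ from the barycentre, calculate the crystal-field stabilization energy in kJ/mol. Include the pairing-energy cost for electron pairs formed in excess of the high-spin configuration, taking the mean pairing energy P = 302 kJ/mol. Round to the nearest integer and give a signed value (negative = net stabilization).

-382

Electron filling gives t2g^6 e_g^1.
Orbital CFSE = 6(-0.4) + 1(0.6) = -1.8Δₒ = -1.8 × 380 = -684 kJ/mol.
High-spin d⁷ would be t2g^5 e_g^2 with 2 pairs; low-spin has 3, so 1 excess pair costs +1P = +302 kJ/mol.
Combining: -684 + 302 = -382 kJ/mol.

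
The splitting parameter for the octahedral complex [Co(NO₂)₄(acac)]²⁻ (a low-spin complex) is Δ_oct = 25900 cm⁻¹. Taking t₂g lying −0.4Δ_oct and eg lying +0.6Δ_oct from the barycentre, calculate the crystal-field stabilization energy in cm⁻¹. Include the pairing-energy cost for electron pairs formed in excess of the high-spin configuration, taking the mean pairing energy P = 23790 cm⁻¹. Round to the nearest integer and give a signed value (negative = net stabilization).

Ligand charges: 4×(-1) from NO₂⁻ and 1×(-1) from acac⁻ sum to -5; with overall charge -2, Co is +3.
Co sits in group 9; removing 3 electrons leaves Co³⁺ with 9 − 3 = 6 d electrons.
Electron filling gives t₂g⁶ eg⁰.
The orbital stabilization is -2.4Δ_oct = -2.4 × 25900 = -62160 cm⁻¹.
High-spin d⁶ would be t₂g⁴ eg² with 1 pair; low-spin has 3, so 2 excess pairs cost +2P = +47580 cm⁻¹.
Overall CFSE = -62160 + 47580 = -14580 cm⁻¹.

-14580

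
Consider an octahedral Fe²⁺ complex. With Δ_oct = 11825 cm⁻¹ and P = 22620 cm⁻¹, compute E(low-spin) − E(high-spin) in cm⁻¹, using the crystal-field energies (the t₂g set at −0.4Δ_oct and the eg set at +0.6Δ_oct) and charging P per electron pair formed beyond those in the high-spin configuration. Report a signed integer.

Fe is in group 8, so Fe²⁺ is d⁶ (8 − 2 = 6).
In the high-spin limit (t₂g⁴ eg²) the orbital term is -0.4Δ_oct = -4730 cm⁻¹, with no excess pairing.
Low-spin t₂g⁶ eg⁰ gives -2.4Δ_oct = -28380 cm⁻¹, but forming 2 extra pairs costs 2P = 45240 cm⁻¹, so E(LS) = -28380 + 45240 = 16860 cm⁻¹.
E(LS) − E(HS) = 16860 − (-4730) = 21590 cm⁻¹.

21590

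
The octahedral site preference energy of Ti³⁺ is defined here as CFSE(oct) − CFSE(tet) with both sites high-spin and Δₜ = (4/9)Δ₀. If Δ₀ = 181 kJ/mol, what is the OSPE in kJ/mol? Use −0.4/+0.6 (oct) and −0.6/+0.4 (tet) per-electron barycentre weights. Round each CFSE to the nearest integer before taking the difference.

Ti is in group 4, so Ti³⁺ is d¹ (4 − 3 = 1).
Octahedral (high-spin): t₂g¹ eg⁰, CFSE = 1(−0.4) + 0(+0.6) = -0.4Δ₀ = -0.4 × 181 = -72 kJ/mol.
In a tetrahedral site the filling is e¹ t₂⁰: CFSE(tet) = -0.6Δₜ = -0.6 × (4/9)(181) = -48 kJ/mol.
OSPE = -72 − (-48) = -24 kJ/mol.

-24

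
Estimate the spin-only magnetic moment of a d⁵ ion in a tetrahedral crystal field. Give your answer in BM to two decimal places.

5.92 BM

With tetrahedral geometry the complex is necessarily high-spin.
Configuration: e^2 t2^3 → 5 unpaired electrons.
μ(spin-only) = √[5(5+2)] = √35 ≈ 5.92 BM.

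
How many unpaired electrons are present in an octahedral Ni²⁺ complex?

Ni²⁺: group 10, so d-count = 10 − 2 = 8.
Configuration: t₂g⁶ eg², giving 2 unpaired electrons.

2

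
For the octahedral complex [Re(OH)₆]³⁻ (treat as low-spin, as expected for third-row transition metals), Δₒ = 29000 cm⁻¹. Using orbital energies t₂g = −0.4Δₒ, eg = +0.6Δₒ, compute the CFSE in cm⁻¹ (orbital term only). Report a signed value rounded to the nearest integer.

Each OH⁻ contributes -1; 6 × (-1) = -6. With overall charge -3, Re is in the +3 oxidation state.
Re is in group 7, so Re³⁺ is d⁴ (7 − 3 = 4).
Configuration: t₂g⁴ eg⁰.
Orbital CFSE = 4(-0.4) + 0(0.6) = -1.6Δₒ = -1.6 × 29000 = -46400 cm⁻¹.

-46400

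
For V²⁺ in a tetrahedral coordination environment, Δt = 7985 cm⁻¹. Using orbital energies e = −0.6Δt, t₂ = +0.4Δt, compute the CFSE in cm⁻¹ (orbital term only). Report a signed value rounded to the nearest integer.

-6388

V sits in group 5; removing 2 electrons leaves V²⁺ with 5 − 2 = 3 d electrons.
Tetrahedral fields are weak (Δₜ ≈ 4/9 Δₒ), so electrons fill high-spin.
Electron filling gives e² t₂¹.
The orbital stabilization is -0.8Δt = -0.8 × 7985 = -6388 cm⁻¹.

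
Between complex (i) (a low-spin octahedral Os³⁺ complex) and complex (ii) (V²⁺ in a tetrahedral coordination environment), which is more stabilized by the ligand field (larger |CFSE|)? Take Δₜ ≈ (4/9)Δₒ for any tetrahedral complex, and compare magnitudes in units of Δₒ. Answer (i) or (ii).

(i): Os is in group 8, so Os³⁺ is d⁵ (8 − 3 = 5); t₂g⁵ eg⁰, CFSE = -2.0Δₒ.
(ii): Group 5 minus oxidation state +2 gives a d³ configuration for V²⁺; Tetrahedral fields are weak (Δₜ ≈ 4/9 Δₒ), so electrons fill high-spin; e² t₂¹, CFSE = -0.8Δₜ ≈ -0.36Δₒ.
So (i) has the larger |CFSE|.

(i)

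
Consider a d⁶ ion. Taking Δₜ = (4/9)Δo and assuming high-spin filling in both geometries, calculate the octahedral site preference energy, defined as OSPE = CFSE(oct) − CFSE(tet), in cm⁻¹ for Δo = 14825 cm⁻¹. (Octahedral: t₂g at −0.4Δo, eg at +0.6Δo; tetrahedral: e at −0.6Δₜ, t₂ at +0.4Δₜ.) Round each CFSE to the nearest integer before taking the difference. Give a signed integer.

Octahedral high-spin t₂g⁴ eg²: CFSE = -0.4 × 14825 = -5930 cm⁻¹.
Tetrahedral e³ t₂³ gives -0.6Δₜ = -0.6 × (4/9) × 14825 = -3953 cm⁻¹.
Subtracting, OSPE = -5930 − (-3953) = -1977 cm⁻¹.

-1977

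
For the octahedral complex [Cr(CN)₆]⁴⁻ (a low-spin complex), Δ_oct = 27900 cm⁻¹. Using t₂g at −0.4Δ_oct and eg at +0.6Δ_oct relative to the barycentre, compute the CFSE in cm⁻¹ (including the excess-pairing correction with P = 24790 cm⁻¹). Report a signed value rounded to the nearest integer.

Each CN⁻ contributes -1; 6 × (-1) = -6. With overall charge -4, Cr is in the +2 oxidation state.
Cr²⁺: group 6, so d-count = 6 − 2 = 4.
The d⁴ electrons fill as t₂g⁴ eg⁰.
Orbital CFSE = 4(-0.4) + 0(0.6) = -1.6Δ_oct = -1.6 × 27900 = -44640 cm⁻¹.
Pairing penalty: 1 pair vs 0 in the high-spin reference → 1 extra × P = 24790 cm⁻¹.
Combining: -44640 + 24790 = -19850 cm⁻¹.

-19850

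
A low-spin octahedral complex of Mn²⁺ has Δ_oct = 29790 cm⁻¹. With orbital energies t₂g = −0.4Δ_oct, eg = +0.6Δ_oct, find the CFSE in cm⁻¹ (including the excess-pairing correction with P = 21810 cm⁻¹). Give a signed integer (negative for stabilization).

-15960

Mn is in group 7, so Mn²⁺ is d⁵ (7 − 2 = 5).
Electron filling gives t₂g⁵ eg⁰.
The orbital stabilization is -2.0Δ_oct = -2.0 × 29790 = -59580 cm⁻¹.
High-spin d⁵ would be t₂g³ eg² with 0 pairs; low-spin has 2, so 2 excess pairs cost +2P = +43620 cm⁻¹.
Net CFSE = -59580 + 43620 = -15960 cm⁻¹.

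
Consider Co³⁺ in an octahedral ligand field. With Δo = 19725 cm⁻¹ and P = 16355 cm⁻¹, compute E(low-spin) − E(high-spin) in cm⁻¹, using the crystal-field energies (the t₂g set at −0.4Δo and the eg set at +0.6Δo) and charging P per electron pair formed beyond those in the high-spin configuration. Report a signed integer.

Co is in group 9, so Co³⁺ is d⁶ (9 − 3 = 6).
High-spin: t₂g⁴ eg², CFSE = -0.4Δo = -7890 cm⁻¹.
Low-spin t₂g⁶ eg⁰ gives -2.4Δo = -47340 cm⁻¹, but forming 2 extra pairs costs 2P = 32710 cm⁻¹, so E(LS) = -47340 + 32710 = -14630 cm⁻¹.
The difference is -14630 − (-7890) = -6740 cm⁻¹, so low-spin lies lower.

-6740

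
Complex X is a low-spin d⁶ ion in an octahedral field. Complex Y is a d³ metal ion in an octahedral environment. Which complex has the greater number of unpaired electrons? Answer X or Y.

X: t₂g⁶ eg⁰ → 0 unpaired.
Y: For octahedral d³ the high- and low-spin configurations coincide; t₂g³ eg⁰ → 3 unpaired.
So Y has more unpaired electrons.

Y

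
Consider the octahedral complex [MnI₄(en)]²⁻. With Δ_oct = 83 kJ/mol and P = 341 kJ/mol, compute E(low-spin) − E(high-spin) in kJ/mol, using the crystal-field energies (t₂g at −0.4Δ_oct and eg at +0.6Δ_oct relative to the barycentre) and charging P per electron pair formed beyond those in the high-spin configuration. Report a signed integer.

Ligand charges: 4×(-1) from I⁻ and 1×(+0) from en sum to -4; with overall charge -2, Mn is +2.
Mn sits in group 7; removing 2 electrons leaves Mn²⁺ with 7 − 2 = 5 d electrons.
High-spin: t₂g³ eg², CFSE = 0.0Δ_oct = 0 kJ/mol.
Low-spin t₂g⁵ eg⁰ gives -2.0Δ_oct = -166 kJ/mol, but forming 2 extra pairs costs 2P = 682 kJ/mol, so E(LS) = -166 + 682 = 516 kJ/mol.
The difference is 516 − (0) = 516 kJ/mol, so high-spin lies lower.

516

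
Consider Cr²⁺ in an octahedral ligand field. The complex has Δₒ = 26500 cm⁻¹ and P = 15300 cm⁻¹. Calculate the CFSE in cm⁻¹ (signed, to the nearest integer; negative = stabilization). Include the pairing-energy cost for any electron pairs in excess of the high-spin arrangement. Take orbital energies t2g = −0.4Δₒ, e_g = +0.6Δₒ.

Cr sits in group 6; removing 2 electrons leaves Cr²⁺ with 6 − 2 = 4 d electrons.
Here Δₒ > P (26500 > 15300), so the low-spin state is favoured.
Configuration: t2g^4 e_g^0.
Orbital CFSE = -1.6Δₒ = -1.6 × 26500 = -42400 cm⁻¹.
Excess pairs vs high-spin: 1 − 0 = 1; pairing cost = +15300 cm⁻¹.
Net CFSE = -42400 + 15300 = -27100 cm⁻¹.

-27100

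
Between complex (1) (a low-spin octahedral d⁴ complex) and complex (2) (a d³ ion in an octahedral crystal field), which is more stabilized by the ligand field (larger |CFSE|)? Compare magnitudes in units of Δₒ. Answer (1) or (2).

(1): t₂g⁴ eg⁰, CFSE = -1.6Δₒ.
(2): t2g^3 e_g^0, CFSE = -1.2Δₒ.
So (1) has the larger |CFSE|.

(1)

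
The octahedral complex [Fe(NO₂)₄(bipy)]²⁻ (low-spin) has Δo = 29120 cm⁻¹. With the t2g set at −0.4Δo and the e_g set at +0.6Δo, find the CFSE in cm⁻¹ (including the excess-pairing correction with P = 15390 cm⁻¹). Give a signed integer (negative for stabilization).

-39108

Ligand charges: 4×(-1) from NO₂⁻ and 1×(+0) from bipy sum to -4; with overall charge -2, Fe is +2.
Fe sits in group 8; removing 2 electrons leaves Fe²⁺ with 8 − 2 = 6 d electrons.
Configuration: t2g^6 e_g^0.
CFSE(orbital) = 6×(-0.4Δo) + 0×(0.6Δo) = -2.4Δo; with Δo = 29120 cm⁻¹ that is -69888 cm⁻¹.
Relative to high-spin t2g^4 e_g^2 (1 paired), the low-spin configuration has 2 additional pairs, contributing +2 × 15390 = +30780 cm⁻¹.
Combining: -69888 + 30780 = -39108 cm⁻¹.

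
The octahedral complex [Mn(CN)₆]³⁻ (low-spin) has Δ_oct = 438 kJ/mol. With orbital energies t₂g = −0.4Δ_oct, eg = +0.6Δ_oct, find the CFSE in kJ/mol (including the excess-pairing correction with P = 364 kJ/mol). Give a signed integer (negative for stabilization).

-337

Each CN⁻ contributes -1; 6 × (-1) = -6. With overall charge -3, Mn is in the +3 oxidation state.
Group 7 minus oxidation state +3 gives a d⁴ configuration for Mn³⁺.
Configuration: t₂g⁴ eg⁰.
CFSE(orbital) = 4×(-0.4Δ_oct) + 0×(0.6Δ_oct) = -1.6Δ_oct; with Δ_oct = 438 kJ/mol that is -701 kJ/mol.
High-spin d⁴ would be t₂g³ eg¹ with 0 pairs; low-spin has 1, so 1 excess pair costs +1P = +364 kJ/mol.
Overall CFSE = -701 + 364 = -337 kJ/mol.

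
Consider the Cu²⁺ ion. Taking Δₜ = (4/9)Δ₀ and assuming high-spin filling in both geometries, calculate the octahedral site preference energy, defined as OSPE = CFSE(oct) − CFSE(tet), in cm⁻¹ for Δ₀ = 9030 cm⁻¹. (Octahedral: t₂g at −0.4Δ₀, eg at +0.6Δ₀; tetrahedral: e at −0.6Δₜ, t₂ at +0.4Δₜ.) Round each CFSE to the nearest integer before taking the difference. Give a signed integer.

-3813

Cu sits in group 11; removing 2 electrons leaves Cu²⁺ with 11 − 2 = 9 d electrons.
In an octahedral site d⁹ (HS) is t₂g⁶ eg³, giving CFSE(oct) = -0.6Δ₀ = -5418 cm⁻¹.
Tetrahedral: e⁴ t₂⁵, CFSE = 4(−0.6) + 5(+0.4) = -0.4Δₜ = -0.4 × (4/9) × 9030 = -1605 cm⁻¹.
Subtracting, OSPE = -5418 − (-1605) = -3813 cm⁻¹.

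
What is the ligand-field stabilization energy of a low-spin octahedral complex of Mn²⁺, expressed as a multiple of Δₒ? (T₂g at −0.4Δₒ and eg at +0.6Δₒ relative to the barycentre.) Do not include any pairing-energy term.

Mn is in group 7, so Mn²⁺ is d⁵ (7 − 2 = 5).
Configuration: t₂g⁵ eg⁰.
CFSE = 5(-0.4Δₒ) + 0(0.6Δₒ) = -2.0Δₒ + 0.0Δₒ = -2.0Δₒ.

-2.0 Δₒ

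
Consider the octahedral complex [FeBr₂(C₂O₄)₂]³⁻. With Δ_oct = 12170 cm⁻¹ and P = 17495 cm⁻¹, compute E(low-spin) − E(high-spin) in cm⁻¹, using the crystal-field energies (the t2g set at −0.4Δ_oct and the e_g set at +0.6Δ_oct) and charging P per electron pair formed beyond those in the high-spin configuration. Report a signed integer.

10650

Ligand charges: 2×(-1) from Br⁻ and 2×(-2) from C₂O₄²⁻ sum to -6; with overall charge -3, Fe is +3.
Group 8 minus oxidation state +3 gives a d⁵ configuration for Fe³⁺.
High-spin d⁵ fills as t2g^3 e_g^2 with CFSE 3(−0.4) + 2(+0.6) = 0.0Δ_oct = 0 cm⁻¹.
Low-spin: t2g^5 e_g^0, orbital CFSE = -2.0Δ_oct = -24340 cm⁻¹; plus 2 excess pairs × P = +34990 cm⁻¹; total 10650 cm⁻¹.
Thus E(LS) − E(HS) = 10650 cm⁻¹.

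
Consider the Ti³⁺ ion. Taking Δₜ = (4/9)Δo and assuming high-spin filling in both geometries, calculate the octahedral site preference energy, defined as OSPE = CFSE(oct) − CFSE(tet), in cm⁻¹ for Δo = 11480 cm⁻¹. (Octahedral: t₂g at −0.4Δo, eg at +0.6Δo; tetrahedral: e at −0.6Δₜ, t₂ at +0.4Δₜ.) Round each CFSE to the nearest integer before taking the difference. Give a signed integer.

Ti³⁺: group 4, so d-count = 4 − 3 = 1.
Octahedral high-spin t₂g¹ eg⁰: CFSE = -0.4 × 11480 = -4592 cm⁻¹.
Tetrahedral e¹ t₂⁰ gives -0.6Δₜ = -0.6 × (4/9) × 11480 = -3061 cm⁻¹.
OSPE = -4592 − (-3061) = -1531 cm⁻¹.

-1531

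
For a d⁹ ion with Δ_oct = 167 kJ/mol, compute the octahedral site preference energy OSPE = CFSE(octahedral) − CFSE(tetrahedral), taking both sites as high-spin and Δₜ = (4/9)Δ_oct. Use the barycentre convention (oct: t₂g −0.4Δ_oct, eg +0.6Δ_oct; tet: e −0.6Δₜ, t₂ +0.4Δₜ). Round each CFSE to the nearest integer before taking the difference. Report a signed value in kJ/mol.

In an octahedral site d⁹ (HS) is t₂g⁶ eg³, giving CFSE(oct) = -0.6Δ_oct = -100 kJ/mol.
In a tetrahedral site the filling is e⁴ t₂⁵: CFSE(tet) = -0.4Δₜ = -0.4 × (4/9)(167) = -30 kJ/mol.
OSPE = -100 − (-30) = -70 kJ/mol.

-70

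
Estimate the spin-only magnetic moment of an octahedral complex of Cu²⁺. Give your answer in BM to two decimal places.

Cu²⁺: group 11, so d-count = 11 − 2 = 9.
Configuration: t₂g⁶ eg³ → 1 unpaired electron.
μ(spin-only) = √[1(1+2)] = √3 ≈ 1.73 BM.

1.73 BM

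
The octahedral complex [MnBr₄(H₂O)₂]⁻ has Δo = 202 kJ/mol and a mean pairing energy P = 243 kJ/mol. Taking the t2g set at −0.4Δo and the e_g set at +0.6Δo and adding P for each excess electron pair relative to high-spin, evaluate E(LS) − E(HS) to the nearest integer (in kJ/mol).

41

Ligand charges: 4×(-1) from Br⁻ and 2×(+0) from H₂O sum to -4; with overall charge -1, Mn is +3.
Mn sits in group 7; removing 3 electrons leaves Mn³⁺ with 7 − 3 = 4 d electrons.
High-spin: t2g^3 e_g^1, CFSE = -0.6Δo = -121 kJ/mol.
For low-spin the configuration is t2g^4 e_g^0: orbital energy -1.6 × 202 = -323 kJ/mol, and 1 additional pair relative to high-spin adds 243 kJ/mol, giving -80 kJ/mol.
Thus E(LS) − E(HS) = 41 kJ/mol.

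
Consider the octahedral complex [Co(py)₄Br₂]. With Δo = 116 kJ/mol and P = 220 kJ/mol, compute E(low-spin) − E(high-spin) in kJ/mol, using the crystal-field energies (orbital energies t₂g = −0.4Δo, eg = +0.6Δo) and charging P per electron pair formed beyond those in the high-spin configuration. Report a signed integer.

104

Ligand charges: 4×(+0) from py and 2×(-1) from Br⁻ sum to -2; with overall charge +0, Co is +2.
Co²⁺: group 9, so d-count = 9 − 2 = 7.
High-spin: t₂g⁵ eg², CFSE = -0.8Δo = -93 kJ/mol.
For low-spin the configuration is t₂g⁶ eg¹: orbital energy -1.8 × 116 = -209 kJ/mol, and 1 additional pair relative to high-spin adds 220 kJ/mol, giving 11 kJ/mol.
E(LS) − E(HS) = 11 − (-93) = 104 kJ/mol.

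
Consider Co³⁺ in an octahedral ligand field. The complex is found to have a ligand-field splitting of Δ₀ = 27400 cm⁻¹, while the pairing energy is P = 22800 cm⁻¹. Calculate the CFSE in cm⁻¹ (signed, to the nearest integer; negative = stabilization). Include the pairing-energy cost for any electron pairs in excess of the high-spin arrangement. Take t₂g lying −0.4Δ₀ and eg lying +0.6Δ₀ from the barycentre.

Co is in group 9, so Co³⁺ is d⁶ (9 − 3 = 6).
Δ₀ > P, so pairing is preferred: the ground state is low-spin.
Configuration: t₂g⁶ eg⁰.
Orbital CFSE = -2.4Δ₀ = -2.4 × 27400 = -65760 cm⁻¹.
Excess pairs vs high-spin: 3 − 1 = 2; pairing cost = +45600 cm⁻¹.
Net CFSE = -65760 + 45600 = -20160 cm⁻¹.

-20160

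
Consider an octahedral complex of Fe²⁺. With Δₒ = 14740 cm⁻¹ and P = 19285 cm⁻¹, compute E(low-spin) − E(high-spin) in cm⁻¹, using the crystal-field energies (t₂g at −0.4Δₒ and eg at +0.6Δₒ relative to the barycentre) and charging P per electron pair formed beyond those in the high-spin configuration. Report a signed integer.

Fe sits in group 8; removing 2 electrons leaves Fe²⁺ with 8 − 2 = 6 d electrons.
High-spin: t₂g⁴ eg², CFSE = -0.4Δₒ = -5896 cm⁻¹.
Low-spin t₂g⁶ eg⁰ gives -2.4Δₒ = -35376 cm⁻¹, but forming 2 extra pairs costs 2P = 38570 cm⁻¹, so E(LS) = -35376 + 38570 = 3194 cm⁻¹.
Thus E(LS) − E(HS) = 9090 cm⁻¹.

9090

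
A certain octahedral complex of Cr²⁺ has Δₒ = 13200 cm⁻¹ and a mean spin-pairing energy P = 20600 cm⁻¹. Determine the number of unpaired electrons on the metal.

Cr is in group 6, so Cr²⁺ is d⁴ (6 − 2 = 4).
With Δₒ < P the complex is high-spin.
Filling d⁴ accordingly: t2g^3 e_g^1.
Unpaired electrons: 4.

4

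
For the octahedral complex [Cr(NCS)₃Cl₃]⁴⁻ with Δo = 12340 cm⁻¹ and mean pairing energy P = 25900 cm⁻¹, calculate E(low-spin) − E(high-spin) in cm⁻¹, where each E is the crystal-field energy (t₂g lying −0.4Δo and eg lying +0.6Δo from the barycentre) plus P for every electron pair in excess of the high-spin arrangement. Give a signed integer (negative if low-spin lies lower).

13560

Ligand charges: 3×(-1) from NCS⁻ and 3×(-1) from Cl⁻ sum to -6; with overall charge -4, Cr is +2.
Cr is in group 6, so Cr²⁺ is d⁴ (6 − 2 = 4).
In the high-spin limit (t₂g³ eg¹) the orbital term is -0.6Δo = -7404 cm⁻¹, with no excess pairing.
For low-spin the configuration is t₂g⁴ eg⁰: orbital energy -1.6 × 12340 = -19744 cm⁻¹, and 1 additional pair relative to high-spin adds 25900 cm⁻¹, giving 6156 cm⁻¹.
The difference is 6156 − (-7404) = 13560 cm⁻¹, so high-spin lies lower.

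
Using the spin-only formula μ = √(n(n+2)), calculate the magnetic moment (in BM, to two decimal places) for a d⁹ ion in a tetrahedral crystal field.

1.73 BM

Tetrahedral fields are weak (Δₜ ≈ 4/9 Δₒ), so electrons fill high-spin.
Configuration: e⁴ t₂⁵ → 1 unpaired electron.
μ(spin-only) = √[1(1+2)] = √3 ≈ 1.73 BM.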